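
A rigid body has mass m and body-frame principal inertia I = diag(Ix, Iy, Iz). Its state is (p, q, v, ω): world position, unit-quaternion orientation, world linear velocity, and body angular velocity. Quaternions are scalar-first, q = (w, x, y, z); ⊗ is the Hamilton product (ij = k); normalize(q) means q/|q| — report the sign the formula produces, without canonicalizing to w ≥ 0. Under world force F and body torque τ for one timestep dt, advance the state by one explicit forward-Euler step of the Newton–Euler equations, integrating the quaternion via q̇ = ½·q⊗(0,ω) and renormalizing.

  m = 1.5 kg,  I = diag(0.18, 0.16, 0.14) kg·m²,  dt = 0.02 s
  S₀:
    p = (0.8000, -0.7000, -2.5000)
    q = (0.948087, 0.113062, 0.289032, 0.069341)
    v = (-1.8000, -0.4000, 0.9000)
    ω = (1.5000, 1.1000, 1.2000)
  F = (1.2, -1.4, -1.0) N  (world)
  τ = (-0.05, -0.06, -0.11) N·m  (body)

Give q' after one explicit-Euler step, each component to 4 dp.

Hamilton product q⊗(0,ω) = (-0.5707374, 1.6926938, 1.0112328, 0.8285246)
q' = normalize(q + ½dt·q⊗(0,ω)) = (0.9421, 0.1300, 0.2991, 0.0776)

q' = (0.9421, 0.1300, 0.2991, 0.0776)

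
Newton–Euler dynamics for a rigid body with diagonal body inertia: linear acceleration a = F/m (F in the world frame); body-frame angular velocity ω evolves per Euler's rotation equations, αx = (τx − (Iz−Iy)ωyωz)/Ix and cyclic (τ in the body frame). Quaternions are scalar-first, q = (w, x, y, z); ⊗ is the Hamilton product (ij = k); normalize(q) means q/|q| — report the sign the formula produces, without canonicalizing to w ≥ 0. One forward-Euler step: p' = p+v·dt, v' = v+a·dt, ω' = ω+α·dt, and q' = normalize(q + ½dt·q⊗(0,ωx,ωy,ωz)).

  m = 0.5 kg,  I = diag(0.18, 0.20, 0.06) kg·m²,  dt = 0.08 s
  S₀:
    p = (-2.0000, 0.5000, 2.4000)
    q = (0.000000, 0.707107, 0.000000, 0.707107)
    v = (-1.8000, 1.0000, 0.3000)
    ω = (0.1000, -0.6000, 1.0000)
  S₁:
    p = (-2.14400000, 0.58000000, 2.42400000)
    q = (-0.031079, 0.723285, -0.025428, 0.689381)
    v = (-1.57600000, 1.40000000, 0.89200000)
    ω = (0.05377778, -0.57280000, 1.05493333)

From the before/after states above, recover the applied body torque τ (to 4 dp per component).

ω₁ − ω₀ = (-0.04622222, 0.02720000, 0.05493333)
ω₀×(Iω₀) = (0.0840, 0.0120, -0.0012)
applied torque τ = (-0.0200, 0.0800, 0.0400)

τ = (-0.0200, 0.0800, 0.0400)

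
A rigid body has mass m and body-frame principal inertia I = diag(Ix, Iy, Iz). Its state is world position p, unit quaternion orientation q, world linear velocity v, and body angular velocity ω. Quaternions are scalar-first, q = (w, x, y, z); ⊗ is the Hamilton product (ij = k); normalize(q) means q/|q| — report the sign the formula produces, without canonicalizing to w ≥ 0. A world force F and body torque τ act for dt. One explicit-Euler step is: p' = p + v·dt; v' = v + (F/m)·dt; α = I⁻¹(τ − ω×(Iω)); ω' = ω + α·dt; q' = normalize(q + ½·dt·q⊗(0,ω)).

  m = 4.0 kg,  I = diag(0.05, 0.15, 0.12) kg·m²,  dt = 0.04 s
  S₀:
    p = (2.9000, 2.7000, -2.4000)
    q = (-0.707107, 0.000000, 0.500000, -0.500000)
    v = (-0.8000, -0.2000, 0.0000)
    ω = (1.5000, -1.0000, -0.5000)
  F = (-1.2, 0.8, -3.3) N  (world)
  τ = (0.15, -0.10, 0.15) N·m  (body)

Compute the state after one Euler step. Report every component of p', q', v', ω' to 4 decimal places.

ω×(Iω) gyroscopic = (-0.0150, 0.0525, -0.1500)
angular accel α = (3.3000, -1.0167, 2.5000)
ω' = ω + α·dt = (1.6320, -1.0407, -0.4000)
q⊗(0,ω) = (0.2500000, -1.8106605, -0.0428930, -0.3964465)
q + ½dt·q⊗(0,ω), renormalized = (-0.7016, -0.0362, 0.4988, -0.5076)
a = F/m = (-0.3000, 0.2000, -0.8250)
new position p' = (2.8680, 2.6920, -2.4000)
v + (F/m)dt = (-0.8120, -0.1920, -0.0330)

p' = (2.8680, 2.6920, -2.4000)
q' = (-0.7016, -0.0362, 0.4988, -0.5076)
v' = (-0.8120, -0.1920, -0.0330)
ω' = (1.6320, -1.0407, -0.4000)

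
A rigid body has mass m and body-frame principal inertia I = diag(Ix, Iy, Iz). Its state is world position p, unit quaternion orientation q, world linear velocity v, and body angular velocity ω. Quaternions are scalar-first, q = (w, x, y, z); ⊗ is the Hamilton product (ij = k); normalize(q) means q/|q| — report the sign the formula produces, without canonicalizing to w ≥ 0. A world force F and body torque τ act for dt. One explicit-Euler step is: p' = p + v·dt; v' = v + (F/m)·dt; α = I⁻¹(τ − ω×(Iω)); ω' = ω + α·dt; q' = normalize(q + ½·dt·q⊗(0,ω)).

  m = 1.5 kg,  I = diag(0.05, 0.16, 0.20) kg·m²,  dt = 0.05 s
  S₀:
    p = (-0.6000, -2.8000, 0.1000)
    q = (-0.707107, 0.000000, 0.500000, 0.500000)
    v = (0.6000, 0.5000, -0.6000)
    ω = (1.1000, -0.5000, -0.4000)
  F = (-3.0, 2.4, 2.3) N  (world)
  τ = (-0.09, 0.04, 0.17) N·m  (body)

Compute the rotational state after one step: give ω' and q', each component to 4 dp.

ω×(Iω) gyroscopic = (0.0080, 0.0660, -0.0605)
angular accel α = (-1.9600, -0.1625, 1.1525)
ω + α·dt = (1.0020, -0.5081, -0.3424)
q⊗(0,ω) = (0.4500000, -0.7278177, 0.9035535, -0.2671572)
q + ½dt·q⊗(0,ω), renormalized = (-0.6955, -0.0182, 0.5223, 0.4931)

ω' = (1.0020, -0.5081, -0.3424)
q' = (-0.6955, -0.0182, 0.5223, 0.4931)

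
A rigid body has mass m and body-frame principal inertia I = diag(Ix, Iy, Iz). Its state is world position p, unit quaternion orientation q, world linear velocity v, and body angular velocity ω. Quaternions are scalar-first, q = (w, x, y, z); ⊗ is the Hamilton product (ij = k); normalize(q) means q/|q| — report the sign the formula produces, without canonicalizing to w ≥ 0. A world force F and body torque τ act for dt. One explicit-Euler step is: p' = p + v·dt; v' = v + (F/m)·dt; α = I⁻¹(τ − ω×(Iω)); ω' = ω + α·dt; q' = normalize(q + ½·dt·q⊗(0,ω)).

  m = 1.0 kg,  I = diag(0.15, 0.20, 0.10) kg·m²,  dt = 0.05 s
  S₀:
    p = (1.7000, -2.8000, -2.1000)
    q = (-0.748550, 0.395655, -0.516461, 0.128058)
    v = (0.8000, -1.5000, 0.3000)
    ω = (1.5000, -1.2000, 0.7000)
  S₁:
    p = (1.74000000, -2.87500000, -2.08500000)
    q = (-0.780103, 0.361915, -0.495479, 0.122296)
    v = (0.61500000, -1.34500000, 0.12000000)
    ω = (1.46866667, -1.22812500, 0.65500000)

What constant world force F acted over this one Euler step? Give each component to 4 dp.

F = (-3.7000, 3.1000, -3.6000)

velocity change Δv = (-0.18500000, 0.15500000, -0.18000000)
F = m·Δv/dt = (-3.7000, 3.1000, -3.6000)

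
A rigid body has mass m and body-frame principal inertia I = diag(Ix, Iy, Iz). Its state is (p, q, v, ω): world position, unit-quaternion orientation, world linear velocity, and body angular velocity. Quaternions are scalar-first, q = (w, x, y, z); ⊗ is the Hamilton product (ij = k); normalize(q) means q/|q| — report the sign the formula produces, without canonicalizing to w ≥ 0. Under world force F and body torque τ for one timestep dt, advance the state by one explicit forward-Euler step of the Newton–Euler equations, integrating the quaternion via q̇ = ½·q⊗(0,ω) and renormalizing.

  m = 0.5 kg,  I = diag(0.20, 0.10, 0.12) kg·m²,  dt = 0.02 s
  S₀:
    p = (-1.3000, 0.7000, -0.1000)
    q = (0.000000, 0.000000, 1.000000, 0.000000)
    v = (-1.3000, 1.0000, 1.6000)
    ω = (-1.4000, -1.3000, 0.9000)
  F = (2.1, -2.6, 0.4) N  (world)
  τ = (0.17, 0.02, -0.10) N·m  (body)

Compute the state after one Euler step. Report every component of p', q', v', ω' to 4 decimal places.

p' = (-1.3260, 0.7200, -0.0680)
q' = (0.0130, 0.0090, 0.9998, 0.0140)
v' = (-1.2160, 0.8960, 1.6160)
ω' = (-1.3807, -1.2758, 0.9137)

a = (4.2000, -5.2000, 0.8000)
p + v·dt = (-1.3260, 0.7200, -0.0680)
new velocity v' = (-1.2160, 0.8960, 1.6160)
gyro term ω×Iω = (-0.0234, -0.1008, -0.1820)
α = I⁻¹(τ − ω×Iω) = (0.9670, 1.2080, 0.6833)
new body rate ω' = (-1.3807, -1.2758, 0.9137)
2q̇ = q⊗(0,ω) = (1.3000000, 0.9000000, 0.0000000, 1.4000000)
q' = normalize(q + ½dt·q⊗(0,ω)) = (0.0130, 0.0090, 0.9998, 0.0140)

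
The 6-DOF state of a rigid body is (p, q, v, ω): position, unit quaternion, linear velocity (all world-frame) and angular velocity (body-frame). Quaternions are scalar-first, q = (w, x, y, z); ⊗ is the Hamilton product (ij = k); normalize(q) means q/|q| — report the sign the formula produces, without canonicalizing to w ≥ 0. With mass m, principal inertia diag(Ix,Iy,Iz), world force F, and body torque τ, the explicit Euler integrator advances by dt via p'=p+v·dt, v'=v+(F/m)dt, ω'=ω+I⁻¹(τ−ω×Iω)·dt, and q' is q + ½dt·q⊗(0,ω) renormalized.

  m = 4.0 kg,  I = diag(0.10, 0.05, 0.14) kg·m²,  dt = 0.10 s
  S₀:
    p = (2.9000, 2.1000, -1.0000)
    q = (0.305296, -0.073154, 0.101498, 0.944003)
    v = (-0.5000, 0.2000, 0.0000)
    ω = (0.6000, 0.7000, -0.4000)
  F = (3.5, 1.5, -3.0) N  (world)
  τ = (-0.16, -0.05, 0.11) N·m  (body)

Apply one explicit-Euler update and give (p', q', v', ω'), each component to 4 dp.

linear accel F/m = (0.8750, 0.3750, -0.7500)
new position p' = (2.8500, 2.1200, -1.0000)
new velocity v' = (-0.4125, 0.2375, -0.0750)
gyro term ω×Iω = (-0.0252, 0.0096, -0.0210)
angular accel α = (-1.3480, -1.1920, 0.9357)
ω' = ω + α·dt = (0.4652, 0.5808, -0.3064)
q⊗(0,ω) = (0.3504450, -0.5182237, 0.7508474, -0.2342250)
q + ½dt·q⊗(0,ω), renormalized = (0.3224, -0.0989, 0.1389, 0.9311)

p' = (2.8500, 2.1200, -1.0000)
q' = (0.3224, -0.0989, 0.1389, 0.9311)
v' = (-0.4125, 0.2375, -0.0750)
ω' = (0.4652, 0.5808, -0.3064)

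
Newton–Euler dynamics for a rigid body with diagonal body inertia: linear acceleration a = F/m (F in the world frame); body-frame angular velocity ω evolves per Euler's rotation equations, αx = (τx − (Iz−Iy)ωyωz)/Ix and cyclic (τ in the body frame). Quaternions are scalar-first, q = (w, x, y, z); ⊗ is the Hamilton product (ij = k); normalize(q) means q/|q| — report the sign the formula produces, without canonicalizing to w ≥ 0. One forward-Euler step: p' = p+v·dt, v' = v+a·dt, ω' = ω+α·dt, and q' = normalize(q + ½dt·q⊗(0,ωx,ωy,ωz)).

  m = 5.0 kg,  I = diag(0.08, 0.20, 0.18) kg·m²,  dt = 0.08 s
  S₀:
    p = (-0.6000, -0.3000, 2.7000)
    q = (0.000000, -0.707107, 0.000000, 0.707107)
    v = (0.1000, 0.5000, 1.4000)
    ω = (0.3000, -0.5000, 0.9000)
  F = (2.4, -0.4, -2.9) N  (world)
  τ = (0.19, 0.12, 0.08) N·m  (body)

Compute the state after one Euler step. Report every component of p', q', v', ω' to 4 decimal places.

α = I⁻¹(τ − ω×Iω) = (2.2625, 0.7350, 0.5444)
ω + α·dt = (0.4810, -0.4412, 0.9436)
Hamilton product q⊗(0,ω) = (-0.4242642, 0.3535535, 0.8485284, 0.3535535)
q + ½dt·q⊗(0,ω), renormalized = (-0.0170, -0.6923, 0.0339, 0.7206)
p + v·dt = (-0.5920, -0.2600, 2.8120)
v + (F/m)dt = (0.1384, 0.4936, 1.3536)

p' = (-0.5920, -0.2600, 2.8120)
q' = (-0.0170, -0.6923, 0.0339, 0.7206)
v' = (0.1384, 0.4936, 1.3536)
ω' = (0.4810, -0.4412, 0.9436)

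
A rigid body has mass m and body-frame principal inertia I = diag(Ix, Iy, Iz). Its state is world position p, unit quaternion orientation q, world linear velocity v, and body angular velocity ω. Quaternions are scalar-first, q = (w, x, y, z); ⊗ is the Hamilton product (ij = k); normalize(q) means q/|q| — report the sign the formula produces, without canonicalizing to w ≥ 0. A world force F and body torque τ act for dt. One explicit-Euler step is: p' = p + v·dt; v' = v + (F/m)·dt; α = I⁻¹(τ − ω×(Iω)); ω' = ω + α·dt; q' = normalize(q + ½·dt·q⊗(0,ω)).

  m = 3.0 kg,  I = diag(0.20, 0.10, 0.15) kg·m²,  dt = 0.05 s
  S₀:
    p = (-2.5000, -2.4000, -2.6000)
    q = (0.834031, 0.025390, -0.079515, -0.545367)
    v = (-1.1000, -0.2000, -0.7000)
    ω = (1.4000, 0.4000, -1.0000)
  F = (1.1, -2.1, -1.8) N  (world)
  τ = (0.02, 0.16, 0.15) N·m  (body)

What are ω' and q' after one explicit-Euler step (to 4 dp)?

ω' = (1.4100, 0.5150, -0.9313)
q' = (0.8195, 0.0620, -0.0895, -0.5626)

(τ − ω×Iω)/I = (0.2000, 2.3000, 1.3733)
new body rate ω' = (1.4100, 0.5150, -0.9313)
2q̇ = q⊗(0,ω) = (-0.5491070, 1.4653052, -0.4045114, -0.7125540)
updated quaternion q' = (0.8195, 0.0620, -0.0895, -0.5626)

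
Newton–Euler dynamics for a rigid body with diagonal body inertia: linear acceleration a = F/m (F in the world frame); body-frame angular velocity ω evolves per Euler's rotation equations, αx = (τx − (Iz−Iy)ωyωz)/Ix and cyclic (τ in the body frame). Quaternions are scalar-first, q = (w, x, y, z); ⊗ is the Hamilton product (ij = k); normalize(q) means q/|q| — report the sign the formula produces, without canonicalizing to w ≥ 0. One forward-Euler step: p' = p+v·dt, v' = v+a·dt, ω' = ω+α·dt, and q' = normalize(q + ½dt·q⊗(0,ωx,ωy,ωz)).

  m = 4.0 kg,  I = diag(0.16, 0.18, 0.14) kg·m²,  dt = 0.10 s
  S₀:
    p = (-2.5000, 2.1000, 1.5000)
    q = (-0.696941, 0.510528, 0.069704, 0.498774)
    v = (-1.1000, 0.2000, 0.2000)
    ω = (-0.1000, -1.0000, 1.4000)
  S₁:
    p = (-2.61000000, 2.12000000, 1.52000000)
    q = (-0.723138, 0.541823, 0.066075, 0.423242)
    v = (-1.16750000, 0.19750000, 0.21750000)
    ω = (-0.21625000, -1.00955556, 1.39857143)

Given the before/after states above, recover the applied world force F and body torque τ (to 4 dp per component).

Δv = v₁−v₀ = (-0.06750000, -0.00250000, 0.01750000)
m·(v₁−v₀)/dt = (-2.7000, -0.1000, 0.7000)
rate change Δω = (-0.11625000, -0.00955556, -0.00142857)
τ = I·(Δω/dt) + ω₀×(Iω₀) = (-0.1300, -0.0200, 0.0000)

F = (-2.7000, -0.1000, 0.7000)
τ = (-0.1300, -0.0200, 0.0000)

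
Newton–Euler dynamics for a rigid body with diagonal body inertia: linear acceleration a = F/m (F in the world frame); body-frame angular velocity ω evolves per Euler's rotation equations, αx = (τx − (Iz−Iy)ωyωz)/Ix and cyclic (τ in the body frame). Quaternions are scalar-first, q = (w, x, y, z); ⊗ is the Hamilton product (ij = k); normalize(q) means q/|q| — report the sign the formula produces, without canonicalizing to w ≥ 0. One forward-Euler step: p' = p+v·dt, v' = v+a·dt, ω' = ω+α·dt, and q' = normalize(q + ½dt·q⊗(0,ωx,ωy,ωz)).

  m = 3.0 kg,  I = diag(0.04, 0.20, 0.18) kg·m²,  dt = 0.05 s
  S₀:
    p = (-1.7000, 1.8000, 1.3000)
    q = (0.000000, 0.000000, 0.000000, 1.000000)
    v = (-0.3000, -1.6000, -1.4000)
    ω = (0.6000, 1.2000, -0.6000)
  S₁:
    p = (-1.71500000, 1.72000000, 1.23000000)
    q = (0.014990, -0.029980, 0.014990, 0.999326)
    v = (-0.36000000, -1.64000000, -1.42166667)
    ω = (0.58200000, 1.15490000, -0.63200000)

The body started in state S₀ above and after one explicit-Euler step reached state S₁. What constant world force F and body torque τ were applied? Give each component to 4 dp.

v₁ − v₀ = (-0.06000000, -0.04000000, -0.02166667)
F = m·Δv/dt = (-3.6000, -2.4000, -1.3000)
Δω = ω₁−ω₀ = (-0.01800000, -0.04510000, -0.03200000)
I·α + gyro = (0.0000, -0.1300, 0.0000)

F = (-3.6000, -2.4000, -1.3000)
τ = (0.0000, -0.1300, 0.0000)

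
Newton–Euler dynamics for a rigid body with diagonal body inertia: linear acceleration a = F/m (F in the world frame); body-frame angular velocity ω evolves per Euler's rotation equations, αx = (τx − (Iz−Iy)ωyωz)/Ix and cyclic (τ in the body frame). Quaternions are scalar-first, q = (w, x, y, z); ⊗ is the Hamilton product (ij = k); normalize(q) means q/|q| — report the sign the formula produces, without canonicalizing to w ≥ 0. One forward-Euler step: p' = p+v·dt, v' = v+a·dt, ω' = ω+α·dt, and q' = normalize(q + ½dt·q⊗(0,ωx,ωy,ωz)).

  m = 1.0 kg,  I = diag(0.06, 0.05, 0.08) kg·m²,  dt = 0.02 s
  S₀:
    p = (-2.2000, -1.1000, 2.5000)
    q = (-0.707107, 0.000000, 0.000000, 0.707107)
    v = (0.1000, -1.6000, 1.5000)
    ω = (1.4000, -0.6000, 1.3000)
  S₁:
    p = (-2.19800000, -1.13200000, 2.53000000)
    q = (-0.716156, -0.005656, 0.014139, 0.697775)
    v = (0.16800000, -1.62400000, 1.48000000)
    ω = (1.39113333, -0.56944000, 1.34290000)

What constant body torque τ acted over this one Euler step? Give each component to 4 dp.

τ = (-0.0500, 0.0400, 0.1800)

Δω = ω₁−ω₀ = (-0.00886667, 0.03056000, 0.04290000)
I·α + gyro = (-0.0500, 0.0400, 0.1800)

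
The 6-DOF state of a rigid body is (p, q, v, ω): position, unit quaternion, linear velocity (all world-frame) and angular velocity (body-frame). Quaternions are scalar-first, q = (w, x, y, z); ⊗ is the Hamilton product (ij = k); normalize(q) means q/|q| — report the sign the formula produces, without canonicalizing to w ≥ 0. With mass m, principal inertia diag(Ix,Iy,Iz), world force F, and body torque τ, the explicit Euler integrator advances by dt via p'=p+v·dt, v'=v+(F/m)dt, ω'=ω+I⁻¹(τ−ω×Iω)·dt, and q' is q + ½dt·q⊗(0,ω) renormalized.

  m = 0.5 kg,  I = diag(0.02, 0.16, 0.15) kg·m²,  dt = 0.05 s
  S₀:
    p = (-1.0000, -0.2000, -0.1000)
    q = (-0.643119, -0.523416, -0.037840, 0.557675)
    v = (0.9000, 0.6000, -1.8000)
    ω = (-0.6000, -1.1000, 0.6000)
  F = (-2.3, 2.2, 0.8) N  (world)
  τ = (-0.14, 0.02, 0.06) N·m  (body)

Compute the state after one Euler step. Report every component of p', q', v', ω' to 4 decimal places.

p' = (-0.9550, -0.1700, -0.1900)
q' = (-0.6600, -0.4987, -0.0207, 0.5615)
v' = (0.6700, 0.8200, -1.7200)
ω' = (-0.9665, -1.1084, 0.5892)

linear accel F/m = (-4.6000, 4.4000, 1.6000)
p' = p + v·dt = (-0.9550, -0.1700, -0.1900)
new velocity v' = (0.6700, 0.8200, -1.7200)
angular accel α = (-7.3300, -0.1675, -0.2160)
new body rate ω' = (-0.9665, -1.1084, 0.5892)
2q̇ = q⊗(0,ω) = (-0.6902786, 0.9766099, 0.6868755, 0.1671822)
q' = normalize(q + ½dt·q⊗(0,ω)) = (-0.6600, -0.4987, -0.0207, 0.5615)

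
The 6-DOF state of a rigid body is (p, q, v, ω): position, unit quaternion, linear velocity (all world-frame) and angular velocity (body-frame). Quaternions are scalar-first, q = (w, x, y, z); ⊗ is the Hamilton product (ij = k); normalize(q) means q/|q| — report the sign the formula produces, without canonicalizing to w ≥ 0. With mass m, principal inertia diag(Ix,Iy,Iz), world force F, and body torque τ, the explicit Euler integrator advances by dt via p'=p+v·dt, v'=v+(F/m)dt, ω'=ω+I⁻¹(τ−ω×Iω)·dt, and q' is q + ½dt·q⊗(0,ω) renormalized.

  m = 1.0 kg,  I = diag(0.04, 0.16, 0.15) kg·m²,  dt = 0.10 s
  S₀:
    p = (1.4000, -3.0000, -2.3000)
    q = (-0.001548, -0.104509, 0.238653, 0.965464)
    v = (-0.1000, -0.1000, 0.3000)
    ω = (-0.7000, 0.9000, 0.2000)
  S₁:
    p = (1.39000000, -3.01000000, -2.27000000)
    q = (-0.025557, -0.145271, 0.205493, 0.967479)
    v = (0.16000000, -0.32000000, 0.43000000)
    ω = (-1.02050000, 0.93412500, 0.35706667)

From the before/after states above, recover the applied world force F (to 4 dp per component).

velocity change Δv = (0.26000000, -0.22000000, 0.13000000)
m·(v₁−v₀)/dt = (2.6000, -2.2000, 1.3000)

F = (2.6000, -2.2000, 1.3000)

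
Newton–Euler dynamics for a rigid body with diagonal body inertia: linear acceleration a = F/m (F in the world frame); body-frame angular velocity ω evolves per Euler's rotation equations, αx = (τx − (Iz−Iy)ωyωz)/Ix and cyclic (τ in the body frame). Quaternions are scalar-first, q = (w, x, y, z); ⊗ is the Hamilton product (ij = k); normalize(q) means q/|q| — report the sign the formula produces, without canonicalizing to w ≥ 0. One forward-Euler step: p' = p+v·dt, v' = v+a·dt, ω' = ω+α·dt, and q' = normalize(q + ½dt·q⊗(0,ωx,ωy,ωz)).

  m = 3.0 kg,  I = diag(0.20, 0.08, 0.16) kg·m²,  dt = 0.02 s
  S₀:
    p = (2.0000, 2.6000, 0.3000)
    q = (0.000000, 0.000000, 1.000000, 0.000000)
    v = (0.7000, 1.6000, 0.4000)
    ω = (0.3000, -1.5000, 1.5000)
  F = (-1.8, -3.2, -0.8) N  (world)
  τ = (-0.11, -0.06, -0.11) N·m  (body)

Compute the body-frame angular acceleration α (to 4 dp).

α = (0.3500, -0.9750, -1.0250)

precession coupling ω×(Iω) = (-0.1800, 0.0180, 0.0540)
angular accel α = (0.3500, -0.9750, -1.0250)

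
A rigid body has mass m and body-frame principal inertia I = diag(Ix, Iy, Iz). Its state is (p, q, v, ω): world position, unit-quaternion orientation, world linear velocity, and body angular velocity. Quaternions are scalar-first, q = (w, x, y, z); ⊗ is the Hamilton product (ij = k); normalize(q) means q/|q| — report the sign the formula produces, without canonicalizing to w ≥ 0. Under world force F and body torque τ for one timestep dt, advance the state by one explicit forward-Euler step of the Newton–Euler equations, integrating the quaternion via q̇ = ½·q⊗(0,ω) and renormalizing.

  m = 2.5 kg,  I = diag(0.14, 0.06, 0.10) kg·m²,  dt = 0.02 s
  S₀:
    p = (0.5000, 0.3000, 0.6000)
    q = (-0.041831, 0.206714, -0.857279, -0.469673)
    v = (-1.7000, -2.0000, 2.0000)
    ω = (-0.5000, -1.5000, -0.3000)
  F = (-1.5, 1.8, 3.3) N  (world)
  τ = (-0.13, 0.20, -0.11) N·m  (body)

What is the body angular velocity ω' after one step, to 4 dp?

ω' = (-0.5211, -1.4353, -0.3100)

α = I⁻¹(τ − ω×Iω) = (-1.0571, 3.2333, -0.5000)
ω + α·dt = (-0.5211, -1.4353, -0.3100)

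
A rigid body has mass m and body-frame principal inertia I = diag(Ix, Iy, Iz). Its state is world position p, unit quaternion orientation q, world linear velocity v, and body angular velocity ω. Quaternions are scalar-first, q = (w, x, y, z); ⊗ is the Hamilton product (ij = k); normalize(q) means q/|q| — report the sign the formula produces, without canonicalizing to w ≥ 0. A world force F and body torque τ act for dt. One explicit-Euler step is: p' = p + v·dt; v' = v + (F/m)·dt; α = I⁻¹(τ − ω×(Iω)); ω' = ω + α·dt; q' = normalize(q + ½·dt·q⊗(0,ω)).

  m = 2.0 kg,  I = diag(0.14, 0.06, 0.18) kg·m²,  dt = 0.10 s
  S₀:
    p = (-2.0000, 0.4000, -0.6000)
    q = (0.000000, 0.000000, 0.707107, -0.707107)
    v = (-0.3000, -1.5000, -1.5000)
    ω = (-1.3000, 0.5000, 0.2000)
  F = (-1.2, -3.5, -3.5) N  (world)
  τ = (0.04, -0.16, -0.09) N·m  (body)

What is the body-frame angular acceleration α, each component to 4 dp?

gyro term ω×Iω = (0.0120, 0.0104, 0.0520)
angular accel α = (0.2000, -2.8400, -0.7889)

α = (0.2000, -2.8400, -0.7889)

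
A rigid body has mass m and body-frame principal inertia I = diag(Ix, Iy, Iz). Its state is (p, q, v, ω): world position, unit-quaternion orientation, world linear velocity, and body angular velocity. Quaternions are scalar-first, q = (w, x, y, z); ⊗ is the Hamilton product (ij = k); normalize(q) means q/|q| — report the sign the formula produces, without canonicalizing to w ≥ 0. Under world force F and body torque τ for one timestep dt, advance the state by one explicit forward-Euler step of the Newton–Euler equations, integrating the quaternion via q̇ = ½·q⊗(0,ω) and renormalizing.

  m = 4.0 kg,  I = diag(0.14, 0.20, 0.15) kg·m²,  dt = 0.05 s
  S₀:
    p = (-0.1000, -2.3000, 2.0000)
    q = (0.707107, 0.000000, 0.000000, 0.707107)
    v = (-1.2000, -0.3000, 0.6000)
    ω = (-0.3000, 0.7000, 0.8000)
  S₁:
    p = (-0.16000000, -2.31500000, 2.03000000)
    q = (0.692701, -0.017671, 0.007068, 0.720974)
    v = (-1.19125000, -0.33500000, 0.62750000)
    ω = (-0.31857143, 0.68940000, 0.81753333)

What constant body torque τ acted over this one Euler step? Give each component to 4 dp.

Δω = ω₁−ω₀ = (-0.01857143, -0.01060000, 0.01753333)
ω₀×(Iω₀) = (-0.0280, 0.0024, -0.0126)
applied torque τ = (-0.0800, -0.0400, 0.0400)

τ = (-0.0800, -0.0400, 0.0400)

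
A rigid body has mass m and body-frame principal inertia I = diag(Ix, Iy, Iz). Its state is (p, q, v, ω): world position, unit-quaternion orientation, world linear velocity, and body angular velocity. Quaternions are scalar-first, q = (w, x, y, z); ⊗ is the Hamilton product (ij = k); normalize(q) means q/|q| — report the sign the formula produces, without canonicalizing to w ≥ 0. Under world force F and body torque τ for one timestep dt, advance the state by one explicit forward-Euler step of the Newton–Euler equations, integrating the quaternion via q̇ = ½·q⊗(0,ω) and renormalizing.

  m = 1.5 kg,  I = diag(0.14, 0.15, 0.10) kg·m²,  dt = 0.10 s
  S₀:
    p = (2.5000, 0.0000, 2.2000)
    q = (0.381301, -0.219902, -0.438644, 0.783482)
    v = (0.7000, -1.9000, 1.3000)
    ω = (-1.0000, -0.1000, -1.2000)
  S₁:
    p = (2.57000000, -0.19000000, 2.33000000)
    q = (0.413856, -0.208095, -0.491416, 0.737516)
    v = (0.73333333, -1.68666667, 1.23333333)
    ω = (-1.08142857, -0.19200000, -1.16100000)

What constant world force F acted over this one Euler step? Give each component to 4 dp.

Δv = v₁−v₀ = (0.03333333, 0.21333333, -0.06666667)
F = m·Δv/dt = (0.5000, 3.2000, -1.0000)

F = (0.5000, 3.2000, -1.0000)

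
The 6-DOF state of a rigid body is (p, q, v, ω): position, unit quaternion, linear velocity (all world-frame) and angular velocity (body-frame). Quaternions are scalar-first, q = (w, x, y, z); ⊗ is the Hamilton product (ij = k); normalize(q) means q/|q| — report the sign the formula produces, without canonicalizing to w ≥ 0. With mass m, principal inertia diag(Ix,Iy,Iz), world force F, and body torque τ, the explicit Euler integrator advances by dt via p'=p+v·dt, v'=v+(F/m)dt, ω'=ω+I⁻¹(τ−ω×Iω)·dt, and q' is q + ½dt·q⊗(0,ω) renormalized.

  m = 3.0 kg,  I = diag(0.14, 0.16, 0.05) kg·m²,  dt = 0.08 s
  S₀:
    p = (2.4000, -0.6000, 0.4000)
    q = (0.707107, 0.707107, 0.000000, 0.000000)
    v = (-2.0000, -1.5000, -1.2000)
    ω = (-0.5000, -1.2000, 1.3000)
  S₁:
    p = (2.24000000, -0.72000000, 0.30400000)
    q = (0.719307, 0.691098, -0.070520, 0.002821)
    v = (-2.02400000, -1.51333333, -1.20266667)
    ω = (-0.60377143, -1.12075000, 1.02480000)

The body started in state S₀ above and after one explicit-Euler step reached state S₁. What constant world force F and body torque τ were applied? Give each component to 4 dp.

rate change Δω = (-0.10377143, 0.07925000, -0.27520000)
precession coupling = (0.1716, -0.0585, 0.0120)
τ = I·(Δω/dt) + ω₀×(Iω₀) = (-0.0100, 0.1000, -0.1600)
Δv = v₁−v₀ = (-0.02400000, -0.01333333, -0.00266667)
F = m·Δv/dt = (-0.9000, -0.5000, -0.1000)

F = (-0.9000, -0.5000, -0.1000)
τ = (-0.0100, 0.1000, -0.1600)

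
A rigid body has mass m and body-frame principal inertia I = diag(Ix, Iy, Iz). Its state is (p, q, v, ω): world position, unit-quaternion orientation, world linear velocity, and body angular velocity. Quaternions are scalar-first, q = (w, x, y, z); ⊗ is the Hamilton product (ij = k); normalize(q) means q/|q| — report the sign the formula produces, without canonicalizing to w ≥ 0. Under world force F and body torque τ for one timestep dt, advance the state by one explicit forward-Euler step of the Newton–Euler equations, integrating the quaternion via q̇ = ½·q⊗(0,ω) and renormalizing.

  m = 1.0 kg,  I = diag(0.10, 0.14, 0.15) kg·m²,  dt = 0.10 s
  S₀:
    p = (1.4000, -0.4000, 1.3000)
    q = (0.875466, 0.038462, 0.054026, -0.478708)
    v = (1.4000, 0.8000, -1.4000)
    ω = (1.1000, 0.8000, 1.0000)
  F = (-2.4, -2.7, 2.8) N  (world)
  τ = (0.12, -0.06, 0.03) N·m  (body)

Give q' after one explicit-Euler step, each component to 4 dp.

q' = (0.8920, 0.1081, 0.0606, -0.4348)

Hamilton product q⊗(0,ω) = (0.3931790, 1.4000050, 0.1353320, 0.8468070)
q + ½dt·q⊗(0,ω), renormalized = (0.8920, 0.1081, 0.0606, -0.4348)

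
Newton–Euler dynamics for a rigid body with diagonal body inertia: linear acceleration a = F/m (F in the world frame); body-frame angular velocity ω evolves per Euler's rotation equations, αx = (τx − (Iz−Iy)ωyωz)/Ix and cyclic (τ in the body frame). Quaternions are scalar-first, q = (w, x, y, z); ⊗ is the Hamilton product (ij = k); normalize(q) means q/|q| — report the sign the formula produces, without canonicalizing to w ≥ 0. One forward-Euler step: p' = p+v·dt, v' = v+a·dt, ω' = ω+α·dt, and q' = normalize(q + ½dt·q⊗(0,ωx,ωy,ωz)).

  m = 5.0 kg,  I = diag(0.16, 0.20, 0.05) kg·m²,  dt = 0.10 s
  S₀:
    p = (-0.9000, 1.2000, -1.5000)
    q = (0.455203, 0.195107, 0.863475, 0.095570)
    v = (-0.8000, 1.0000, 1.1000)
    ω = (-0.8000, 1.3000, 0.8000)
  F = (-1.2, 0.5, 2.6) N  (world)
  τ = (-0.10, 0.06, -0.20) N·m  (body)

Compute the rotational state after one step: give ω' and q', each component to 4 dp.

ω' = (-0.7650, 1.3652, 0.4832)
q' = (0.4016, 0.2045, 0.8782, 0.1604)

precession coupling ω×(Iω) = (-0.1560, -0.0704, -0.0416)
angular accel α = (0.3500, 0.6520, -3.1680)
new body rate ω' = (-0.7650, 1.3652, 0.4832)
q⊗(0,ω) = (-1.0428879, 0.2023766, 0.3592223, 1.3085815)
q' = normalize(q + ½dt·q⊗(0,ω)) = (0.4016, 0.2045, 0.8782, 0.1604)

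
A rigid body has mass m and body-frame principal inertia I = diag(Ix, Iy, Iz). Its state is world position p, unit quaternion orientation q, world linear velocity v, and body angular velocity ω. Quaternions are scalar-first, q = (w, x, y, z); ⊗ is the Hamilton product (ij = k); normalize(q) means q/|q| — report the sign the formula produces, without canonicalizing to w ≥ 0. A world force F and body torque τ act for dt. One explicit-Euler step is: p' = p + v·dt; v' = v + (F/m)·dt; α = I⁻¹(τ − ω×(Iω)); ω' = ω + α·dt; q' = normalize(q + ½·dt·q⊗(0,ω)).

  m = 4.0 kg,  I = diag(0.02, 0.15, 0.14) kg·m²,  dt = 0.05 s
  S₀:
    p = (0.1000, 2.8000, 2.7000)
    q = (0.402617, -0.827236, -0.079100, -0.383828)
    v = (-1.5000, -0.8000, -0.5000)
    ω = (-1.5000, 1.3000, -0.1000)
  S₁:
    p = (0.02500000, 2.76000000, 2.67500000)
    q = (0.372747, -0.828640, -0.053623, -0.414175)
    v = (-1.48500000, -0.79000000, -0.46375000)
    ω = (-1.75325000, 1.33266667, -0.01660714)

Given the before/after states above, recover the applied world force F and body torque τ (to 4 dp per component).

F = (1.2000, 0.8000, 2.9000)
τ = (-0.1000, 0.0800, -0.0200)

velocity change Δv = (0.01500000, 0.01000000, 0.03625000)
applied force F = (1.2000, 0.8000, 2.9000)
ω₁ − ω₀ = (-0.25325000, 0.03266667, 0.08339286)
I·α + gyro = (-0.1000, 0.0800, -0.0200)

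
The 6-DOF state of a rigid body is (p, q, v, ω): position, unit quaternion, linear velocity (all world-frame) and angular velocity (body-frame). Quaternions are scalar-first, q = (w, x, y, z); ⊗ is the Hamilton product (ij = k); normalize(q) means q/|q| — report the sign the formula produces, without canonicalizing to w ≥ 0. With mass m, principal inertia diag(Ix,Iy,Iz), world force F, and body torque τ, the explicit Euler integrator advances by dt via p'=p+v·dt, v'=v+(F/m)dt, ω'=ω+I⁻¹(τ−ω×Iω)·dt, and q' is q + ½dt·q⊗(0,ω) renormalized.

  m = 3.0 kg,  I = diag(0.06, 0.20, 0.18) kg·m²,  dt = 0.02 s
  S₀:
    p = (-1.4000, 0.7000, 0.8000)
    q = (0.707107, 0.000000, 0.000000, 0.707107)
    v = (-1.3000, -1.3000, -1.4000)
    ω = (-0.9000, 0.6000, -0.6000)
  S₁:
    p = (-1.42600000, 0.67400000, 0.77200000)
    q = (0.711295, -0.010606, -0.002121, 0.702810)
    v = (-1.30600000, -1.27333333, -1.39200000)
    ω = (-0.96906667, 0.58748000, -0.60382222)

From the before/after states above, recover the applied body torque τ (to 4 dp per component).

rate change Δω = (-0.06906667, -0.01252000, -0.00382222)
applied torque τ = (-0.2000, -0.1900, -0.1100)

τ = (-0.2000, -0.1900, -0.1100)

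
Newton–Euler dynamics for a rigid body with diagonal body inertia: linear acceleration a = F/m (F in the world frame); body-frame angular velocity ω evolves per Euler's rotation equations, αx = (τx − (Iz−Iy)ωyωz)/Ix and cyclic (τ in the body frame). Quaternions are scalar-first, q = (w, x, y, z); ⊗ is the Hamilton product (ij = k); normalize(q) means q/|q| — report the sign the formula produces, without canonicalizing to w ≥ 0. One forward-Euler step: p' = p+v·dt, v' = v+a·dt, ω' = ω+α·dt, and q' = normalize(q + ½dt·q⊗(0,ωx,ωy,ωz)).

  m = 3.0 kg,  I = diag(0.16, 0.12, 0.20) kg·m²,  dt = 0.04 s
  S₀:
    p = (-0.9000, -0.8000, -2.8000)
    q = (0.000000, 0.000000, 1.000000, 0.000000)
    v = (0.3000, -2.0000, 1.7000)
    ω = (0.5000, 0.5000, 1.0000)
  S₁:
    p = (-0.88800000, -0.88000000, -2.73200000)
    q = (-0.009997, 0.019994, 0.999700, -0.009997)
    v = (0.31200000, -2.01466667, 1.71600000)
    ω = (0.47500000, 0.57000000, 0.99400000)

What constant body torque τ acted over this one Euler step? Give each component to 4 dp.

τ = (-0.0600, 0.1900, -0.0400)

rate change Δω = (-0.02500000, 0.07000000, -0.00600000)
applied torque τ = (-0.0600, 0.1900, -0.0400)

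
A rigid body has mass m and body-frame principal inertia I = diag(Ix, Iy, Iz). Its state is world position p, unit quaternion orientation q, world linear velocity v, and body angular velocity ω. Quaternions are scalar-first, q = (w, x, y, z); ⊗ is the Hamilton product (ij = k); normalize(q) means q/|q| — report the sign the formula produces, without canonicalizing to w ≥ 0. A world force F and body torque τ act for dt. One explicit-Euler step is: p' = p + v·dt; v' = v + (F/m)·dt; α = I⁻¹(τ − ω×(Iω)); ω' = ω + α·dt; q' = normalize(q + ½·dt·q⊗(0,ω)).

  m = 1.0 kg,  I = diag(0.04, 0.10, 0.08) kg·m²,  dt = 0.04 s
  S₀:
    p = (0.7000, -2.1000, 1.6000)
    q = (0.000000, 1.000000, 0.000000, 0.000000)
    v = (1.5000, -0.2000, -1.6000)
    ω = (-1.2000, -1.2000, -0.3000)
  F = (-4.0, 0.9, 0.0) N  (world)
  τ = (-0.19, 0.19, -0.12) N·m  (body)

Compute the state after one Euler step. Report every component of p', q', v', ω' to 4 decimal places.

p' = (0.7600, -2.1080, 1.5360)
q' = (0.0240, 0.9994, 0.0060, -0.0240)
v' = (1.3400, -0.1640, -1.6000)
ω' = (-1.3828, -1.1182, -0.4032)

precession coupling ω×(Iω) = (-0.0072, -0.0144, 0.0864)
α = I⁻¹(τ − ω×Iω) = (-4.5700, 2.0440, -2.5800)
ω + α·dt = (-1.3828, -1.1182, -0.4032)
2q̇ = q⊗(0,ω) = (1.2000000, 0.0000000, 0.3000000, -1.2000000)
q' = normalize(q + ½dt·q⊗(0,ω)) = (0.0240, 0.9994, 0.0060, -0.0240)
p' = p + v·dt = (0.7600, -2.1080, 1.5360)
v' = v + a·dt = (1.3400, -0.1640, -1.6000)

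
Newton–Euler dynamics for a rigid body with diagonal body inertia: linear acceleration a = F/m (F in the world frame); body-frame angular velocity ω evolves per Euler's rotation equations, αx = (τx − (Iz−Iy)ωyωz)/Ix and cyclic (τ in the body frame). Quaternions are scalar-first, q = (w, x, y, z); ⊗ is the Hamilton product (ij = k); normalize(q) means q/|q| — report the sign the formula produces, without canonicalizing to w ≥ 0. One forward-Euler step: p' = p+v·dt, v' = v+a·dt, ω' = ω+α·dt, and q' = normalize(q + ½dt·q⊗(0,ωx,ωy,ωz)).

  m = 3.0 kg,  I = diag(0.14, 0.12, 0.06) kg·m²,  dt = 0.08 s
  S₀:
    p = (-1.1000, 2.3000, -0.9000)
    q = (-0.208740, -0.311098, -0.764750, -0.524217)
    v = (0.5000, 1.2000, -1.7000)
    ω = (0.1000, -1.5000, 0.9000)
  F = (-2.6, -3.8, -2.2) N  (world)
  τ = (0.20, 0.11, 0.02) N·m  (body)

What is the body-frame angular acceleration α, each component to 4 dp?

gyro term ω×Iω = (0.0810, 0.0072, 0.0030)
α = I⁻¹(τ − ω×Iω) = (0.8500, 0.8567, 0.2833)

α = (0.8500, 0.8567, 0.2833)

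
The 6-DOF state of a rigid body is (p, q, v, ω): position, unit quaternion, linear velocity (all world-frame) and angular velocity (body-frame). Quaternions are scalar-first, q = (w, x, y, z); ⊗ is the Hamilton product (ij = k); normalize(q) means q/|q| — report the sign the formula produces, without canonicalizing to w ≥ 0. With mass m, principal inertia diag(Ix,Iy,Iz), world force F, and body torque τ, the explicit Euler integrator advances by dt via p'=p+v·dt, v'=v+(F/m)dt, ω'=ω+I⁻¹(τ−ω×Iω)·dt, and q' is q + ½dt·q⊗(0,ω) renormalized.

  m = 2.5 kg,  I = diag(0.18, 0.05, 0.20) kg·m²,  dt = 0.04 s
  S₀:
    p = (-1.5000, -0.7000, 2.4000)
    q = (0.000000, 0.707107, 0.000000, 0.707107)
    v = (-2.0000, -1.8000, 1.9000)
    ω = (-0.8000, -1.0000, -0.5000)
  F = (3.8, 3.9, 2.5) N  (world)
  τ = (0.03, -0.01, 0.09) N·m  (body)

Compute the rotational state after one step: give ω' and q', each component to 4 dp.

ω' = (-0.8100, -1.0016, -0.4612)
q' = (0.0184, 0.7210, -0.0042, 0.6927)

gyro term ω×Iω = (0.0750, -0.0080, -0.1040)
(τ − ω×Iω)/I = (-0.2500, -0.0400, 0.9700)
ω + α·dt = (-0.8100, -1.0016, -0.4612)
Hamilton product q⊗(0,ω) = (0.9192391, 0.7071070, -0.2121321, -0.7071070)
q' = normalize(q + ½dt·q⊗(0,ω)) = (0.0184, 0.7210, -0.0042, 0.6927)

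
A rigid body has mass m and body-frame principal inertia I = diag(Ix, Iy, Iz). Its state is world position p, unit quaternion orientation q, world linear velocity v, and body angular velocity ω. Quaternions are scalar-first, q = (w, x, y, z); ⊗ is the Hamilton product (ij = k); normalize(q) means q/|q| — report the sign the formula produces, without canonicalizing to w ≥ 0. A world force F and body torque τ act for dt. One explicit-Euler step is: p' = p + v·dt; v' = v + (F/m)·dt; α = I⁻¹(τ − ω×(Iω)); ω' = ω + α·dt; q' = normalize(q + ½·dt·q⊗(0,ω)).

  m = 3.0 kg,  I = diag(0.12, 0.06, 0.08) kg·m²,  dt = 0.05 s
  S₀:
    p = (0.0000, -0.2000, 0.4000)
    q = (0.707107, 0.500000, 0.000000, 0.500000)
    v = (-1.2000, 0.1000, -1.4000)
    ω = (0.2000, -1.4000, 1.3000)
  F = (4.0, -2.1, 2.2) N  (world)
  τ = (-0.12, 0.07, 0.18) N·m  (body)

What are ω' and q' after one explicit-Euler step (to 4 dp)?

ω' = (0.1652, -1.3503, 1.4020)
q' = (0.6876, 0.5204, -0.0385, 0.5049)

gyro term ω×Iω = (-0.0364, 0.0104, 0.0168)
(τ − ω×Iω)/I = (-0.6967, 0.9933, 2.0400)
ω + α·dt = (0.1652, -1.3503, 1.4020)
2q̇ = q⊗(0,ω) = (-0.7500000, 0.8414214, -1.5399498, 0.2192391)
updated quaternion q' = (0.6876, 0.5204, -0.0385, 0.5049)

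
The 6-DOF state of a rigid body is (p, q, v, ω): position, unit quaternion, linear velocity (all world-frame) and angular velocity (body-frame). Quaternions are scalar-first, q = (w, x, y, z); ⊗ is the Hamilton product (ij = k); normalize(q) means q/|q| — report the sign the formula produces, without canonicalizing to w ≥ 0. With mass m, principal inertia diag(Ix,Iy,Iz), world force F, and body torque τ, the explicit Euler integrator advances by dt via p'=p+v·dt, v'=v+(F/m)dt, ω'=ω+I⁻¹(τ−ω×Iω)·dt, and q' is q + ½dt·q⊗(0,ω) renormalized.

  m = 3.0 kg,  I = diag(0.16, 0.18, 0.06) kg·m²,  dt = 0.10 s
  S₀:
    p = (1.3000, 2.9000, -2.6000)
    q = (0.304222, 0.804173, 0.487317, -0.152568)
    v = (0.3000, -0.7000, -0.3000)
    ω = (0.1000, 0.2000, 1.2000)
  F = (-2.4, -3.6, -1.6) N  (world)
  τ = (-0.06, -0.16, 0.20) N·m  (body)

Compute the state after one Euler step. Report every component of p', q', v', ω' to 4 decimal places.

linear accel F/m = (-0.8000, -1.2000, -0.5333)
p + v·dt = (1.3300, 2.8300, -2.6300)
new velocity v' = (0.2200, -0.8200, -0.3533)
ω×(Iω) gyroscopic = (-0.0288, 0.0120, 0.0004)
angular accel α = (-0.1950, -0.9556, 3.3267)
ω' = ω + α·dt = (0.0805, 0.1044, 1.5327)
q⊗(0,ω) = (0.0052009, 0.6457162, -0.9194200, 0.4771693)
q + ½dt·q⊗(0,ω), renormalized = (0.3039, 0.8349, 0.4405, -0.1285)

p' = (1.3300, 2.8300, -2.6300)
q' = (0.3039, 0.8349, 0.4405, -0.1285)
v' = (0.2200, -0.8200, -0.3533)
ω' = (0.0805, 0.1044, 1.5327)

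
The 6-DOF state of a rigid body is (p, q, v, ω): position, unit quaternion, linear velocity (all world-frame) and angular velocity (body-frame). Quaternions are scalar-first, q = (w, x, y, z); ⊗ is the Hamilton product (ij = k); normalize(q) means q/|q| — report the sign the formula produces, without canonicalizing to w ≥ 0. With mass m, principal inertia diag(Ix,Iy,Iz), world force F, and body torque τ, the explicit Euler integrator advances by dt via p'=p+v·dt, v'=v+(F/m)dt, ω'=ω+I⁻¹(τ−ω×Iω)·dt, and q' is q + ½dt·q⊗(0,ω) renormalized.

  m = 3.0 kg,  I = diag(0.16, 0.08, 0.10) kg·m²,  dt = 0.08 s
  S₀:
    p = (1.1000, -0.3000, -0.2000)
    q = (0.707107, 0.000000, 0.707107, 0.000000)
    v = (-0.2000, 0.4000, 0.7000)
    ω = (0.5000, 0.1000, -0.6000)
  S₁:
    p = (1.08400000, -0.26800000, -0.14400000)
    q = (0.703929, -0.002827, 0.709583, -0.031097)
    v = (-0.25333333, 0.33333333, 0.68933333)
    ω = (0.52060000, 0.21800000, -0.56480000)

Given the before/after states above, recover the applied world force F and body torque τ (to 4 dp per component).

velocity change Δv = (-0.05333333, -0.06666667, -0.01066667)
m·(v₁−v₀)/dt = (-2.0000, -2.5000, -0.4000)
Δω = ω₁−ω₀ = (0.02060000, 0.11800000, 0.03520000)
I·α + gyro = (0.0400, 0.1000, 0.0400)

F = (-2.0000, -2.5000, -0.4000)
τ = (0.0400, 0.1000, 0.0400)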